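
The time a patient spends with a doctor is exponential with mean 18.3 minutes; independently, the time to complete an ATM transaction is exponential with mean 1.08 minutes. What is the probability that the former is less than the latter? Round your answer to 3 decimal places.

0.056

λ_1 = 1/18.3 = 0.0546448, λ_2 = 1/1.08 = 0.925926.
For independent exponentials, P(the former < the latter) = λ_1/(λ_1+λ_2) = 0.0546448/0.980571 ≈ 0.056.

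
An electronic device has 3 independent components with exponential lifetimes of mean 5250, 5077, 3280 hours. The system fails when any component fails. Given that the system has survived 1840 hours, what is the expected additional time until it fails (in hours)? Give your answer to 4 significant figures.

1444

First-failure rate Σλ = 1/5250 + 1/5077 + 1/3280 = 0.000692321.
By memorylessness the expected residual is 1/Σλ = 1444.42 hours, regardless of the 1840 already elapsed.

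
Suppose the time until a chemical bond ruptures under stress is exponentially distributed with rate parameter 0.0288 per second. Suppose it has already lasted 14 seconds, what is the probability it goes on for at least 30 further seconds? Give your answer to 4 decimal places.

P(X > s+t | X > s) = e^(−λ(s+t))/e^(−λs) = e^(−λt), independent of s = 14.
P(X > 30) = e^(−0.864) ≈ 0.4215.

0.4215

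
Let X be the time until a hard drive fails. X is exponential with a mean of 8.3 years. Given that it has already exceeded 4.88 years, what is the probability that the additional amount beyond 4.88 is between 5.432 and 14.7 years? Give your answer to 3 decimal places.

The rate is λ = 1/8.3 = 0.120482 per year.
Memoryless: the residual past 4.88 is again Exp(λ).
P(5.432 < residual < 14.7) = e^(−λ·5.432) − e^(−λ·14.7) = 0.51972 − 0.17015 ≈ 0.350.

0.350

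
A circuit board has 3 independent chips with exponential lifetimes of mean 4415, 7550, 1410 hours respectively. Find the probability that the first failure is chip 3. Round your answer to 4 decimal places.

0.6640

Rates: λ_i = 1/mean_i → 0.000226501, 0.00013245, 0.00070922; Σλ = 0.00106817.
P(chip 3 first) = λ_3/Σλ = 0.00070922/0.00106817 ≈ 0.6640.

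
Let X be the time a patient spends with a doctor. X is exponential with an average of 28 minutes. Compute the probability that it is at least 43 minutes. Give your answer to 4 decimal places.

The rate is λ = 1/28 = 0.0357143 per minute.
P(X > 43) = e^(−λ·43) = e^(−1.5357) ≈ 0.2153.

0.2153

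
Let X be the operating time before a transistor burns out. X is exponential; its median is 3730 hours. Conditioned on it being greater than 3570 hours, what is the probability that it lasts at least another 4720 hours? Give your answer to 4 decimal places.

0.4160

For an exponential, median = ln(2)/λ, so λ = ln 2 / 3730 = 0.00018583 per hour.
P(X > s+t | X > s) = e^(−λ(s+t))/e^(−λs) = e^(−λt), independent of s = 3570.
P(X > 4720) = e^(−0.87712) ≈ 0.4160.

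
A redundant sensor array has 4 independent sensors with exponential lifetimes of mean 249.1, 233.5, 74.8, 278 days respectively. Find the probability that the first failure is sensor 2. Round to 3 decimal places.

0.170

Rates: λ_i = 1/mean_i → 0.00401445, 0.00428266, 0.013369, 0.00359712; Σλ = 0.0252632.
P(sensor 2 first) = λ_2/Σλ = 0.00428266/0.0252632 ≈ 0.170.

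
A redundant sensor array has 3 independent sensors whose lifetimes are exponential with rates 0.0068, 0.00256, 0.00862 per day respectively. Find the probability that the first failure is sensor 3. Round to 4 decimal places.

The time to first failure is exponential with rate Σλ = 0.0068 + 0.00256 + 0.00862 = 0.01798.
P(sensor 3 first) = λ_3/Σλ = 0.00862/0.01798 ≈ 0.4794.

0.4794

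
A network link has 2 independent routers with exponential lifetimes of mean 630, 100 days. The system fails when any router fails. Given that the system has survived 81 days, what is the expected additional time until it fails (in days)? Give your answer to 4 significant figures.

First-failure rate Σλ = 1/630 + 1/100 = 0.0115873.
By memorylessness the expected residual is 1/Σλ = 86.3014 days, regardless of the 81 already elapsed.

86.30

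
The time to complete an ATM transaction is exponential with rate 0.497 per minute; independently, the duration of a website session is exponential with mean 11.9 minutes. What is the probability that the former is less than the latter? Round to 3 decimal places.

λ_1 = 0.497, λ_2 = 1/11.9 = 0.0840336.
For independent exponentials, P(the former < the latter) = λ_1/(λ_1+λ_2) = 0.497/0.581034 ≈ 0.855.

0.855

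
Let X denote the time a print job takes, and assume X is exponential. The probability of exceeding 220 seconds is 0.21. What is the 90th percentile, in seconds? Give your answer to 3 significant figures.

e^(−λ·220) = 0.21 ⇒ λ = −ln(0.21)/220 = 0.00709385.
90th percentile: 1 − e^(−λt) = 0.9, t = −ln(0.1)/λ = 324.589 seconds.

325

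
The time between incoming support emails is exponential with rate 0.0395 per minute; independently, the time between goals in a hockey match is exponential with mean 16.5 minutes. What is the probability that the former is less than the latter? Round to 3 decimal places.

0.395

λ_1 = 0.0395, λ_2 = 1/16.5 = 0.0606061.
For independent exponentials, P(the former < the latter) = λ_1/(λ_1+λ_2) = 0.0395/0.100106 ≈ 0.395.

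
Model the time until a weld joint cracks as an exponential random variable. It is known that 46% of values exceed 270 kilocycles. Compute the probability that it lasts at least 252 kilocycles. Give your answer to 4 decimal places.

0.4844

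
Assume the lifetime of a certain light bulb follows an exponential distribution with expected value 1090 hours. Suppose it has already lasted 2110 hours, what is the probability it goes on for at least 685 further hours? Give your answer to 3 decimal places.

The rate is λ = 1/1090 = 0.000917431 per hour.
The exponential is memoryless, so the remaining time is again Exp(λ): the condition X > 2110 is irrelevant.
P(X > 685) = e^(−0.62844) ≈ 0.533.

0.533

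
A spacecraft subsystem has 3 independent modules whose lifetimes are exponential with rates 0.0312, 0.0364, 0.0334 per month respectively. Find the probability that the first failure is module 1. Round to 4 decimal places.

The time to first failure is exponential with rate Σλ = 0.0312 + 0.0364 + 0.0334 = 0.101.
P(module 1 first) = λ_1/Σλ = 0.0312/0.101 ≈ 0.3089.

0.3089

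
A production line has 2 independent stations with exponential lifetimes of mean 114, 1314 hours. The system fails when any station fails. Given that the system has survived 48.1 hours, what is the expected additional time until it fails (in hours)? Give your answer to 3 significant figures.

First-failure rate Σλ = 1/114 + 1/1314 = 0.00953296.
By memorylessness the expected residual is 1/Σλ = 104.899 hours, regardless of the 48.1 already elapsed.

105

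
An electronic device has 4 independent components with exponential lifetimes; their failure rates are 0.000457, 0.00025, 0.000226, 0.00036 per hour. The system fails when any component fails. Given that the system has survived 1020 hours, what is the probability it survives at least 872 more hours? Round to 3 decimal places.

0.324

Time to first failure ~ Exp(Σλ) with Σλ = 0.001293.
By memorylessness, P(T > 1020+872 | T > 1020) = P(T > 872) = e^(−0.001293·872) ≈ 0.324.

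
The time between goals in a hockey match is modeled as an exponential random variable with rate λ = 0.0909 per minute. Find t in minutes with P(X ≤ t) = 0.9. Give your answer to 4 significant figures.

Set 1 − e^(−λt) = 0.9, so t = −ln(0.1)/λ = 2.3026/0.0909 ≈ 25.331 minutes.

25.33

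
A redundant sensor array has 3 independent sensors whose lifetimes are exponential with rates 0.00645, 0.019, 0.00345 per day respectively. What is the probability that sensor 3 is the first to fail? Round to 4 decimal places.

0.1194

The time to first failure is exponential with rate Σλ = 0.00645 + 0.019 + 0.00345 = 0.0289.
P(sensor 3 first) = λ_3/Σλ = 0.00345/0.0289 ≈ 0.1194.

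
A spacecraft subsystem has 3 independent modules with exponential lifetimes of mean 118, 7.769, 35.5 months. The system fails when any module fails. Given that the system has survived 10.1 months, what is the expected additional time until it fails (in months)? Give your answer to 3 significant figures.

6.05

First-failure rate Σλ = 1/118 + 1/7.769 + 1/35.5 = 0.16536.
By memorylessness the expected residual is 1/Σλ = 6.0474 months, regardless of the 10.1 already elapsed.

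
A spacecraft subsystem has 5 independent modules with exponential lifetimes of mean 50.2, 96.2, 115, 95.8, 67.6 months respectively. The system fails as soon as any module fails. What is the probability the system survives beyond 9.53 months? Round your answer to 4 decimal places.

The first failure time is exponential with rate Σλ_i = 1/50.2 + 1/96.2 + 1/115 + 1/95.8 + 1/67.6 = 0.0642423 per month.
P(min > 9.53) = e^(−0.0642423·9.53) = e^(−0.61223) ≈ 0.5421.

0.5421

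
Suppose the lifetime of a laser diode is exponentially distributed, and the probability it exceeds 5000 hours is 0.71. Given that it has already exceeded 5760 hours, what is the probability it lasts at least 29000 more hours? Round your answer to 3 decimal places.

From e^(−λ·5000) = 0.71, λ = −ln(0.71)/5000 = 0.0000684981.
Memoryless: P(X > 5760+29000 | X > 5760) = P(X > 29000) = e^(−0.0000684981·29000) ≈ 0.137.

0.137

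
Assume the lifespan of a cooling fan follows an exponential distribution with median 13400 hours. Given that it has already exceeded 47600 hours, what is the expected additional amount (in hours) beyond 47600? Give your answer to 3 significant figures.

19300

For an exponential, median = ln(2)/λ, so λ = ln 2 / 13400 = 0.0000517274 per hour.
By memorylessness, the remaining amount past any threshold is again Exp(λ) with mean 1/λ = 19332.1 hours.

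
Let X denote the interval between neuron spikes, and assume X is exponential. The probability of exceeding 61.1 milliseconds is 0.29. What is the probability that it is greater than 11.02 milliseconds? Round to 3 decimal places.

e^(−λ·61.1) = 0.29 ⇒ λ = −ln(0.29)/61.1 = 0.0202598.
P(X > 11.02) = e^(−0.0202598·11.02) = e^(−0.22326) ≈ 0.800.

0.800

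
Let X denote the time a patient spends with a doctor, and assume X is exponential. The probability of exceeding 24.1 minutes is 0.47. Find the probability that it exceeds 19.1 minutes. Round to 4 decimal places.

0.5497

e^(−λ·24.1) = 0.47 ⇒ λ = −ln(0.47)/24.1 = 0.0313287.
P(X > 19.1) = e^(−0.0313287·19.1) = e^(−0.59838) ≈ 0.5497.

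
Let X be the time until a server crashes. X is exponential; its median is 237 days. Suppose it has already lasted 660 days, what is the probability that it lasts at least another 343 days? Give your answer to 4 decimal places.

For an exponential, median = ln(2)/λ, so λ = ln 2 / 237 = 0.00292467 per day.
P(X > s+t | X > s) = e^(−λ(s+t))/e^(−λs) = e^(−λt), independent of s = 660.
P(X > 343) = e^(−1.0032) ≈ 0.3667.

0.3667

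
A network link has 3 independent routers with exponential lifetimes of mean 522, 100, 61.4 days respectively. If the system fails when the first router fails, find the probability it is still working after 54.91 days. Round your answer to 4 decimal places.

0.2125

The first failure time is exponential with rate Σλ_i = 1/522 + 1/100 + 1/61.4 = 0.0282024 per day.
P(min > 54.91) = e^(−0.0282024·54.91) = e^(−1.5486) ≈ 0.2125.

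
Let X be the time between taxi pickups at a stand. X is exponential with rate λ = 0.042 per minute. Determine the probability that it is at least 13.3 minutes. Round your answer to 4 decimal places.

P(X > 13.3) = e^(−λ·13.3) = e^(−0.5586) ≈ 0.5720.

0.5720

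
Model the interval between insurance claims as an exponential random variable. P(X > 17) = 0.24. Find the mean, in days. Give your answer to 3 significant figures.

e^(−λ·17) = 0.24 ⇒ λ = −ln(0.24)/17 = 0.083948.
Mean = 1/λ = 11.9121 days.

11.9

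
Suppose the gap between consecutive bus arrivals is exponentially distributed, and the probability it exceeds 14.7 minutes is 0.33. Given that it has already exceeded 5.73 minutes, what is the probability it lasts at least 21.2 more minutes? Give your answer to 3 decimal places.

From e^(−λ·14.7) = 0.33, λ = −ln(0.33)/14.7 = 0.0754192.
Memoryless: P(X > 5.73+21.2 | X > 5.73) = P(X > 21.2) = e^(−0.0754192·21.2) ≈ 0.202.

0.202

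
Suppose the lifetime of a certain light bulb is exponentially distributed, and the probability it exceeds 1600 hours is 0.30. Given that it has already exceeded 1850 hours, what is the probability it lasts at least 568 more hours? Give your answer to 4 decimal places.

0.6522

From e^(−λ·1600) = 0.30, λ = −ln(0.30)/1600 = 0.000752483.
Memoryless: P(X > 1850+568 | X > 1850) = P(X > 568) = e^(−0.000752483·568) ≈ 0.6522.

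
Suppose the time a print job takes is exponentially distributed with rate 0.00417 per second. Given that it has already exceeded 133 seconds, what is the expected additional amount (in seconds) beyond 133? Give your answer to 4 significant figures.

239.8

By memorylessness, the remaining amount past any threshold is again Exp(λ) with mean 1/λ = 239.808 seconds.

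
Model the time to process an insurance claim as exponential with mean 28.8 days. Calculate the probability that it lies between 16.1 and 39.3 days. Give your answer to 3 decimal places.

The rate is λ = 1/28.8 = 0.0347222 per day.
P(16.1 < X < 39.3) = e^(−λ·16.1) − e^(−λ·39.3) = 0.57176 − 0.25549 ≈ 0.316.

0.316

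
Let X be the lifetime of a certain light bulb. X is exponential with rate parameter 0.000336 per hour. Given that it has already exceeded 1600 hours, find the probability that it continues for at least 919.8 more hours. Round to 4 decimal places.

The exponential is memoryless, so the remaining time is again Exp(λ): the condition X > 1600 is irrelevant.
P(X > 919.8) = e^(−0.30905) ≈ 0.7341.

0.7341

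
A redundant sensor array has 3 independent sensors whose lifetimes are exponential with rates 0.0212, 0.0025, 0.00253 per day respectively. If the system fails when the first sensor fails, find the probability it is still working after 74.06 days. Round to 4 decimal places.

The time to first failure is exponential with rate Σλ = 0.0212 + 0.0025 + 0.00253 = 0.02623.
P(min > 74.06) = e^(−0.02623·74.06) = e^(−1.9426) ≈ 0.1433.

0.1433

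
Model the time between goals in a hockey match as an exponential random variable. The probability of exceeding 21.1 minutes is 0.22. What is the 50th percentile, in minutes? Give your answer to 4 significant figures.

9.659

e^(−λ·21.1) = 0.22 ⇒ λ = −ln(0.22)/21.1 = 0.0717596.
50th percentile: 1 − e^(−λt) = 0.5, t = −ln(0.5)/λ = 9.65929 minutes.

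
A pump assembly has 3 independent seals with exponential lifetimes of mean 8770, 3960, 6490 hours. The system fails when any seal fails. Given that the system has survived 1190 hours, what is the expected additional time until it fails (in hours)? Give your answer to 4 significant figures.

1921

First-failure rate Σλ = 1/8770 + 1/3960 + 1/6490 = 0.000520634.
By memorylessness the expected residual is 1/Σλ = 1920.74 hours, regardless of the 1190 already elapsed.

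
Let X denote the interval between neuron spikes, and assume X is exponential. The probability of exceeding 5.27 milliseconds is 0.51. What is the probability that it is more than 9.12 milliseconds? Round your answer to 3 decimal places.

0.312

e^(−λ·5.27) = 0.51 ⇒ λ = −ln(0.51)/5.27 = 0.127769.
P(X > 9.12) = e^(−0.127769·9.12) = e^(−1.1653) ≈ 0.312.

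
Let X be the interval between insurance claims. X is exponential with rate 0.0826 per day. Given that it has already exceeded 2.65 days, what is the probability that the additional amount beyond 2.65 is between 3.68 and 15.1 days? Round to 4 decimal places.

0.4506

Memoryless: the residual past 2.65 is again Exp(λ).
P(3.68 < residual < 15.1) = e^(−λ·3.68) − e^(−λ·15.1) = 0.73788 − 0.28729 ≈ 0.4506.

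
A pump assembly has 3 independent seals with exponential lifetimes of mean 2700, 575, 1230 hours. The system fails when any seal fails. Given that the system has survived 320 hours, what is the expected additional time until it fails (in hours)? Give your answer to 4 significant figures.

First-failure rate Σλ = 1/2700 + 1/575 + 1/1230 = 0.00292251.
By memorylessness the expected residual is 1/Σλ = 342.172 hours, regardless of the 320 already elapsed.

342.2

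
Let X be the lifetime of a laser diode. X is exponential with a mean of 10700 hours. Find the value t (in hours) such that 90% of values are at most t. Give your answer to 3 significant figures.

The rate is λ = 1/10700 = 0.0000934579 per hour.
Set 1 − e^(−λt) = 0.9, so t = −ln(0.1)/λ = 2.3026/0.0000934579 ≈ 24637.7 hours.

24600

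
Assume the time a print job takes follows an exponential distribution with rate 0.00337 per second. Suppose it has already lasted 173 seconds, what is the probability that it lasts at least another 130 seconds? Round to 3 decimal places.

By the memoryless property, P(X > 173+130 | X > 173) = P(X > 130).
P(X > 130) = e^(−0.4381) ≈ 0.645.

0.645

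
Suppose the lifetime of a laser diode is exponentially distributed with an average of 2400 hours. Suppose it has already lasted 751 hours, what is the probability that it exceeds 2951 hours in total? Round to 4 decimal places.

The rate is λ = 1/2400 = 0.000416667 per hour.
By the memoryless property, P(X > 751+2200 | X > 751) = P(X > 2200).
P(X > 2200) = e^(−0.91667) ≈ 0.3998.

0.3998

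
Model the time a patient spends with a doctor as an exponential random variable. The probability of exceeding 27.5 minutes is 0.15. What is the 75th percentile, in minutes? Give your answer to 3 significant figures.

20.1

e^(−λ·27.5) = 0.15 ⇒ λ = −ln(0.15)/27.5 = 0.0689862.
75th percentile: 1 − e^(−λt) = 0.75, t = −ln(0.25)/λ = 20.0952 minutes.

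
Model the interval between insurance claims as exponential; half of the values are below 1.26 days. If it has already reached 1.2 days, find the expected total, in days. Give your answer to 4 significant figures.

For an exponential, median = ln(2)/λ, so λ = ln 2 / 1.26 = 0.550117 per day.
By memorylessness, E[X | X > 1.2] = 1.2 + 1/λ = 1.2 + 1.8178 = 3.0178 days.

3.018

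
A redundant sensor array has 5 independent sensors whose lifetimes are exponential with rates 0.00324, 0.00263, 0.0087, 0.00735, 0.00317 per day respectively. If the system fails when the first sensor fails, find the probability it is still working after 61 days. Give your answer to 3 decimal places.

The time to first failure is exponential with rate Σλ = 0.00324 + 0.00263 + 0.0087 + 0.00735 + 0.00317 = 0.02509.
P(min > 61) = e^(−0.02509·61) = e^(−1.5305) ≈ 0.216.

0.216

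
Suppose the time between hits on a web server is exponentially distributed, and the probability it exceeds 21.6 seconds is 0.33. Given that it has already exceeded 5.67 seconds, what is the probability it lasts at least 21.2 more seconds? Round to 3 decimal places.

From e^(−λ·21.6) = 0.33, λ = −ln(0.33)/21.6 = 0.051327.
Memoryless: P(X > 5.67+21.2 | X > 5.67) = P(X > 21.2) = e^(−0.051327·21.2) ≈ 0.337.

0.337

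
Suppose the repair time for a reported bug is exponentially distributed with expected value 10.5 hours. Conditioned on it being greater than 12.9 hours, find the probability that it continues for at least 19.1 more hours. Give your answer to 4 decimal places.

0.1622

The rate is λ = 1/10.5 = 0.0952381 per hour.
The exponential is memoryless, so the remaining time is again Exp(λ): the condition X > 12.9 is irrelevant.
P(X > 19.1) = e^(−1.819) ≈ 0.1622.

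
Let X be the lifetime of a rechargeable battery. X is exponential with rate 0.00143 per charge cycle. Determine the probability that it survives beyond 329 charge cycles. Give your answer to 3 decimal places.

0.625

P(X > 329) = e^(−λ·329) = e^(−0.47047) ≈ 0.625.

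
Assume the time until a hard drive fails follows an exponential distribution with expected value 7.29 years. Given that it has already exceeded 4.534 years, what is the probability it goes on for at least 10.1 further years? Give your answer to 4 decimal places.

0.2502

The rate is λ = 1/7.29 = 0.137174 per year.
The exponential is memoryless, so the remaining time is again Exp(λ): the condition X > 4.534 is irrelevant.
P(X > 10.1) = e^(−1.3855) ≈ 0.2502.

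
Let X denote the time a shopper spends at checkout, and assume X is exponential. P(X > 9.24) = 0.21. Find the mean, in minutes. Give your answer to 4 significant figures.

5.921

e^(−λ·9.24) = 0.21 ⇒ λ = −ln(0.21)/9.24 = 0.168901.
Mean = 1/λ = 5.92062 minutes.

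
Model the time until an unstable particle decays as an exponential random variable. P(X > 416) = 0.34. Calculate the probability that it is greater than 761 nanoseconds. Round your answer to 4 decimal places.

0.1390

e^(−λ·416) = 0.34 ⇒ λ = −ln(0.34)/416 = 0.00259329.
P(X > 761) = e^(−0.00259329·761) = e^(−1.9735) ≈ 0.1390.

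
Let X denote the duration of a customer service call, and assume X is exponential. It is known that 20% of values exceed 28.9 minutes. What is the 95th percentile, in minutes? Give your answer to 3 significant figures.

e^(−λ·28.9) = 0.20 ⇒ λ = −ln(0.20)/28.9 = 0.0556899.
95th percentile: 1 − e^(−λt) = 0.95, t = −ln(0.05)/λ = 53.7931 minutes.

53.8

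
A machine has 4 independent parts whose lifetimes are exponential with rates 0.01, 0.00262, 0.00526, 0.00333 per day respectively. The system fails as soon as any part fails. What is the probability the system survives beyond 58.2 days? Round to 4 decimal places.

0.2910

The time to first failure is exponential with rate Σλ = 0.01 + 0.00262 + 0.00526 + 0.00333 = 0.02121.
P(min > 58.2) = e^(−0.02121·58.2) = e^(−1.2344) ≈ 0.2910.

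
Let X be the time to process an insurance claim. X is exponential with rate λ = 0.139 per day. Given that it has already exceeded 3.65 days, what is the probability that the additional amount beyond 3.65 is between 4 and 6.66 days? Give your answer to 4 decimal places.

Memoryless: the residual past 3.65 is again Exp(λ).
P(4 < residual < 6.66) = e^(−λ·4) − e^(−λ·6.66) = 0.57350 − 0.39624 ≈ 0.1773.

0.1773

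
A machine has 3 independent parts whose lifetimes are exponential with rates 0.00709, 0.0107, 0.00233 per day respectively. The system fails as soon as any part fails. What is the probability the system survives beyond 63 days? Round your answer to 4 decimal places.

The time to first failure is exponential with rate Σλ = 0.00709 + 0.0107 + 0.00233 = 0.02012.
P(min > 63) = e^(−0.02012·63) = e^(−1.2676) ≈ 0.2815.

0.2815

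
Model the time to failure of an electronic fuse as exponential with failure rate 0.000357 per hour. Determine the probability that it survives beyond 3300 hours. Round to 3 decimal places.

P(X > 3300) = e^(−λ·3300) = e^(−1.1781) ≈ 0.308.

0.308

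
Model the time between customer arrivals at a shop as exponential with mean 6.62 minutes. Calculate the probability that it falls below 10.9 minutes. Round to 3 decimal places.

The rate is λ = 1/6.62 = 0.151057 per minute.
P(X ≤ 10.9) = 1 − e^(−λ·10.9) = 1 − e^(−1.6465) ≈ 0.807.

0.807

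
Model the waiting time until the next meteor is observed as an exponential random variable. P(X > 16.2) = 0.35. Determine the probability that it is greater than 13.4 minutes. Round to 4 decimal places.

e^(−λ·16.2) = 0.35 ⇒ λ = −ln(0.35)/16.2 = 0.0648038.
P(X > 13.4) = e^(−0.0648038·13.4) = e^(−0.86837) ≈ 0.4196.

0.4196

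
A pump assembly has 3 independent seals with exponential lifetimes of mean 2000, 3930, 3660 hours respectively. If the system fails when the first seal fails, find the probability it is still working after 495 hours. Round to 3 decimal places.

0.601

The first failure time is exponential with rate Σλ_i = 1/2000 + 1/3930 + 1/3660 = 0.00102768 per hour.
P(min > 495) = e^(−0.00102768·495) = e^(−0.5087) ≈ 0.601.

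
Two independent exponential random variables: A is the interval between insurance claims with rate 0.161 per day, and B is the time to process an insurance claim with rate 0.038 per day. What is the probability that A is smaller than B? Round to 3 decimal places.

0.809

λ_1 = 0.161, λ_2 = 0.038.
For independent exponentials, P(A < B) = λ_1/(λ_1+λ_2) = 0.161/0.199 ≈ 0.809.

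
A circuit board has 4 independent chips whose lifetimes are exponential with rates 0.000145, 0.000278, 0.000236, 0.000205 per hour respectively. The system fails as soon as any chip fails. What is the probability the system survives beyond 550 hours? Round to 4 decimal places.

0.6218

The time to first failure is exponential with rate Σλ = 0.000145 + 0.000278 + 0.000236 + 0.000205 = 0.000864.
P(min > 550) = e^(−0.000864·550) = e^(−0.4752) ≈ 0.6218.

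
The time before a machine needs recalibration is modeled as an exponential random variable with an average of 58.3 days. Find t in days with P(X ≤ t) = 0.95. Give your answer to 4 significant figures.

174.7

The rate is λ = 1/58.3 = 0.0171527 per day.
Set 1 − e^(−λt) = 0.95, so t = −ln(0.05)/λ = 2.9957/0.0171527 ≈ 174.651 days.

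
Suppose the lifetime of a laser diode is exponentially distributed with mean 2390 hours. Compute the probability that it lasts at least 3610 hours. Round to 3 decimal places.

The rate is λ = 1/2390 = 0.00041841 per hour.
P(X > 3610) = e^(−λ·3610) = e^(−1.5105) ≈ 0.221.

0.221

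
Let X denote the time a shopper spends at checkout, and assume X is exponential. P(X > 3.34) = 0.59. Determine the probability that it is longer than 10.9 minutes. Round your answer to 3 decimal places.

e^(−λ·3.34) = 0.59 ⇒ λ = −ln(0.59)/3.34 = 0.157974.
P(X > 10.9) = e^(−0.157974·10.9) = e^(−1.7219) ≈ 0.179.

0.179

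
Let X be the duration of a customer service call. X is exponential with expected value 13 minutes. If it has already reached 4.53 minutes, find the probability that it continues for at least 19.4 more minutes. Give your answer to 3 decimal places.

The rate is λ = 1/13 = 0.0769231 per minute.
The exponential is memoryless, so the remaining time is again Exp(λ): the condition X > 4.53 is irrelevant.
P(X > 19.4) = e^(−1.4923) ≈ 0.225.

0.225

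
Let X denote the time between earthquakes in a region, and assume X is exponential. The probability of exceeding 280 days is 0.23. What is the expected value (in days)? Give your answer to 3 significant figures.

e^(−λ·280) = 0.23 ⇒ λ = −ln(0.23)/280 = 0.00524884.
Mean = 1/λ = 190.518 days.

191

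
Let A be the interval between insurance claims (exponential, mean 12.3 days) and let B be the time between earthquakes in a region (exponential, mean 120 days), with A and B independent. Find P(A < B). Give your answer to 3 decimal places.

0.907

λ_1 = 1/12.3 = 0.0813008, λ_2 = 1/120 = 0.00833333.
For independent exponentials, P(A < B) = λ_1/(λ_1+λ_2) = 0.0813008/0.0896341 ≈ 0.907.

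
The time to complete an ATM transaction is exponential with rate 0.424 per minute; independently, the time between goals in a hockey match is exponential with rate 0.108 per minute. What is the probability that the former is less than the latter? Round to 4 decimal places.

λ_1 = 0.424, λ_2 = 0.108.
For independent exponentials, P(the former < the latter) = λ_1/(λ_1+λ_2) = 0.424/0.532 ≈ 0.7970.

0.7970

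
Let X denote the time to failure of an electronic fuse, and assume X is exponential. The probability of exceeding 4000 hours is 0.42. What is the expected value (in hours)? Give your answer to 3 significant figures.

e^(−λ·4000) = 0.42 ⇒ λ = −ln(0.42)/4000 = 0.000216875.
Mean = 1/λ = 4610.95 hours.

4610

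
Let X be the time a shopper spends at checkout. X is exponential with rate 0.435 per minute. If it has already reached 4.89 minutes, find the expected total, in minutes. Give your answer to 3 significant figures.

7.19

By memorylessness, E[X | X > 4.89] = 4.89 + 1/λ = 4.89 + 2.29885 = 7.18885 minutes.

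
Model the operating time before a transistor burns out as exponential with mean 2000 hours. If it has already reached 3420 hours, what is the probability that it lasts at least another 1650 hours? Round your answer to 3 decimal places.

0.438

The rate is λ = 1/2000 = 0.0005 per hour.
By the memoryless property, P(X > 3420+1650 | X > 3420) = P(X > 1650).
P(X > 1650) = e^(−0.825) ≈ 0.438.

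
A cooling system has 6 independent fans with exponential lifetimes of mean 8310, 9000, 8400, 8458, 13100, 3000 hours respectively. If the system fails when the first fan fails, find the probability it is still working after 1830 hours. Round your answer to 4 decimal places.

The first failure time is exponential with rate Σλ_i = 1/8310 + 1/9000 + 1/8400 + 1/8458 + 1/13100 + 1/3000 = 0.000878396 per hour.
P(min > 1830) = e^(−0.000878396·1830) = e^(−1.6075) ≈ 0.2004.

0.2004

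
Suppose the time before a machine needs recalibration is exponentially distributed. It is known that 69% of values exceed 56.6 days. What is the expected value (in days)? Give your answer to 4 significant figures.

152.5

e^(−λ·56.6) = 0.69 ⇒ λ = −ln(0.69)/56.6 = 0.0065559.
Mean = 1/λ = 152.534 days.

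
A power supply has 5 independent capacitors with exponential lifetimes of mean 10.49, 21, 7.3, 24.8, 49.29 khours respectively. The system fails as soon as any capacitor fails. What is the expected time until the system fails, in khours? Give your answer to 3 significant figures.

2.94

The first failure time is exponential with rate Σλ_i = 1/10.49 + 1/21 + 1/7.3 + 1/24.8 + 1/49.29 = 0.340545 per khour.
E[min] = 1/Σλ = 1/0.340545 = 2.93647 khours.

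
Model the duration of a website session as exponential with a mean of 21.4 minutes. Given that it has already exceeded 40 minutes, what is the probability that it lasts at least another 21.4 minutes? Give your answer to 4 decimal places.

The rate is λ = 1/21.4 = 0.046729 per minute.
The exponential is memoryless, so the remaining time is again Exp(λ): the condition X > 40 is irrelevant.
P(X > 21.4) = e^(−1) ≈ 0.3679.

0.3679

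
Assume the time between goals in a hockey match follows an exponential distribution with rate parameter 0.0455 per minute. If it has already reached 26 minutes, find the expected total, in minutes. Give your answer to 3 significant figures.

48.0

By memorylessness, E[X | X > 26] = 26 + 1/λ = 26 + 21.978 = 47.978 minutes.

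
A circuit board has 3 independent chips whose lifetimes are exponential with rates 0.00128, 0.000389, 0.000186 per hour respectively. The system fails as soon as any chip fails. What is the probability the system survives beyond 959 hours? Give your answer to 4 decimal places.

0.1688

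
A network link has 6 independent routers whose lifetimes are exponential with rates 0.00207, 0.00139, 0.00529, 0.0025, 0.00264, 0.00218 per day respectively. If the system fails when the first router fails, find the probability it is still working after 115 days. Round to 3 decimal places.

0.158

The time to first failure is exponential with rate Σλ = 0.00207 + 0.00139 + 0.00529 + 0.0025 + 0.00264 + 0.00218 = 0.01607.
P(min > 115) = e^(−0.01607·115) = e^(−1.8481) ≈ 0.158.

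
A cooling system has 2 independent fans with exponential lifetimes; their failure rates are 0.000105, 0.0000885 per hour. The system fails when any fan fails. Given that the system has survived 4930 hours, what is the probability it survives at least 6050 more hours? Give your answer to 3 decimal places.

Time to first failure ~ Exp(Σλ) with Σλ = 0.0001935.
By memorylessness, P(T > 4930+6050 | T > 4930) = P(T > 6050) = e^(−0.0001935·6050) ≈ 0.310.

0.310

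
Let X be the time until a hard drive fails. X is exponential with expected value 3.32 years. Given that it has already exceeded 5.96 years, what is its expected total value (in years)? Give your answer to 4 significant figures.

The rate is λ = 1/3.32 = 0.301205 per year.
By memorylessness, E[X | X > 5.96] = 5.96 + 1/λ = 5.96 + 3.32 = 9.28 years.

9.280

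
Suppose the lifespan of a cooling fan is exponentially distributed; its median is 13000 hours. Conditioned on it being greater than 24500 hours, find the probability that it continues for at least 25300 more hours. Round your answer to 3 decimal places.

For an exponential, median = ln(2)/λ, so λ = ln 2 / 13000 = 0.000053319 per hour.
The exponential is memoryless, so the remaining time is again Exp(λ): the condition X > 24500 is irrelevant.
P(X > 25300) = e^(−1.349) ≈ 0.260.

0.260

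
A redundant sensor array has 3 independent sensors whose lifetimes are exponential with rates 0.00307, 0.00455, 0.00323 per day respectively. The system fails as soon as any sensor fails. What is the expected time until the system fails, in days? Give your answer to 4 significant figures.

The time to first failure is exponential with rate Σλ = 0.00307 + 0.00455 + 0.00323 = 0.01085.
E[min] = 1/Σλ = 1/0.01085 = 92.1659 days.

92.17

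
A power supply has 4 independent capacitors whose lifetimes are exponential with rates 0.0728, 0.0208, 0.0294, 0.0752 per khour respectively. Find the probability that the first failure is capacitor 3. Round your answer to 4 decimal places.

The time to first failure is exponential with rate Σλ = 0.0728 + 0.0208 + 0.0294 + 0.0752 = 0.1982.
P(capacitor 3 first) = λ_3/Σλ = 0.0294/0.1982 ≈ 0.1483.

0.1483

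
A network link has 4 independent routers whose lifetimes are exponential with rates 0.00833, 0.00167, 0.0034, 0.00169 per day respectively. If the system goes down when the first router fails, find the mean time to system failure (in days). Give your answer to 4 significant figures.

66.27

The time to first failure is exponential with rate Σλ = 0.00833 + 0.00167 + 0.0034 + 0.00169 = 0.01509.
E[min] = 1/Σλ = 1/0.01509 = 66.2691 days.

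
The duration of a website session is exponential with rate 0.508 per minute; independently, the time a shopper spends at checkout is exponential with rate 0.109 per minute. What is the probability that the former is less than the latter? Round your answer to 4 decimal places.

λ_1 = 0.508, λ_2 = 0.109.
For independent exponentials, P(the former < the latter) = λ_1/(λ_1+λ_2) = 0.508/0.617 ≈ 0.8233.

0.8233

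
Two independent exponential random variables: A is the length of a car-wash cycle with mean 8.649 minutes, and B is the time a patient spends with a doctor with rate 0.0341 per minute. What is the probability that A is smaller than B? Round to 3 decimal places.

0.772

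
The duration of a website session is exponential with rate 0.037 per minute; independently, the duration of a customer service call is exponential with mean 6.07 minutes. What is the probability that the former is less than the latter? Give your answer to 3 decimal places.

λ_1 = 0.037, λ_2 = 1/6.07 = 0.164745.
For independent exponentials, P(the former < the latter) = λ_1/(λ_1+λ_2) = 0.037/0.201745 ≈ 0.183.

0.183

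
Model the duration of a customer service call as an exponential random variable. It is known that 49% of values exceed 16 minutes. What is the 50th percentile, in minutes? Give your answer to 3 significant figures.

e^(−λ·16) = 0.49 ⇒ λ = −ln(0.49)/16 = 0.0445844.
50th percentile: 1 − e^(−λt) = 0.5, t = −ln(0.5)/λ = 15.5469 minutes.

15.5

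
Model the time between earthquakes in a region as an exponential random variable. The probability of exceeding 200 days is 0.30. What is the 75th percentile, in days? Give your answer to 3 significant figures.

230

e^(−λ·200) = 0.30 ⇒ λ = −ln(0.30)/200 = 0.00601986.
75th percentile: 1 − e^(−λt) = 0.75, t = −ln(0.25)/λ = 230.287 days.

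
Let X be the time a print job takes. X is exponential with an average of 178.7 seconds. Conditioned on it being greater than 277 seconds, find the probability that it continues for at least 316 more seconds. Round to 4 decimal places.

The rate is λ = 1/178.7 = 0.00559597 per second.
P(X > s+t | X > s) = e^(−λ(s+t))/e^(−λs) = e^(−λt), independent of s = 277.
P(X > 316) = e^(−1.7683) ≈ 0.1706.

0.1706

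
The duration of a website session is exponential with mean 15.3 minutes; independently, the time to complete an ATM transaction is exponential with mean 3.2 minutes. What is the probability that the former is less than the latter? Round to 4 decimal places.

0.1730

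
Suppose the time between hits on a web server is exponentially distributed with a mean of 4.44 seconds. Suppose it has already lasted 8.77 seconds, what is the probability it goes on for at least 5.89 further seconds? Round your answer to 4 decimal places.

0.2654

The rate is λ = 1/4.44 = 0.225225 per second.
The exponential is memoryless, so the remaining time is again Exp(λ): the condition X > 8.77 is irrelevant.
P(X > 5.89) = e^(−1.3266) ≈ 0.2654.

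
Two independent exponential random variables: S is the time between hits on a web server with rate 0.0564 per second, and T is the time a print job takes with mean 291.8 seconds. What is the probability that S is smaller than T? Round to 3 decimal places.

λ_1 = 0.0564, λ_2 = 1/291.8 = 0.003427.
For independent exponentials, P(S < T) = λ_1/(λ_1+λ_2) = 0.0564/0.059827 ≈ 0.943.

0.943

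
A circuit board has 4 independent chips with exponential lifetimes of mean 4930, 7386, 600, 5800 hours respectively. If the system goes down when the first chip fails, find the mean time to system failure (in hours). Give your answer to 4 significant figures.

459.3

The first failure time is exponential with rate Σλ_i = 1/4930 + 1/7386 + 1/600 + 1/5800 = 0.00217731 per hour.
E[min] = 1/Σλ = 1/0.00217731 = 459.282 hours.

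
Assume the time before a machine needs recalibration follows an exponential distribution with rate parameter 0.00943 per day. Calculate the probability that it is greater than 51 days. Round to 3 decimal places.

0.618

P(X > 51) = e^(−λ·51) = e^(−0.48093) ≈ 0.618.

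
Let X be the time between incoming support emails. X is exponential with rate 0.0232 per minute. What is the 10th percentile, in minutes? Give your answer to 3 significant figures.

Set 1 − e^(−λt) = 0.1, so t = −ln(0.9)/λ = 0.10536/0.0232 ≈ 4.5414 minutes.

4.54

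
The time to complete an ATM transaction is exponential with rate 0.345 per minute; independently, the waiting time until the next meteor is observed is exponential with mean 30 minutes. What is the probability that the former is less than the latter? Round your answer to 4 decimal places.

0.9119

λ_1 = 0.345, λ_2 = 1/30 = 0.0333333.
For independent exponentials, P(the former < the latter) = λ_1/(λ_1+λ_2) = 0.345/0.378333 ≈ 0.9119.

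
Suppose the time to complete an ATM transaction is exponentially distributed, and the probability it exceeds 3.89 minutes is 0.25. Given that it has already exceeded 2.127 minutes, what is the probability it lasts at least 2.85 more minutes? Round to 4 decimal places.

From e^(−λ·3.89) = 0.25, λ = −ln(0.25)/3.89 = 0.356374.
Memoryless: P(X > 2.127+2.85 | X > 2.127) = P(X > 2.85) = e^(−0.356374·2.85) ≈ 0.3622.

0.3622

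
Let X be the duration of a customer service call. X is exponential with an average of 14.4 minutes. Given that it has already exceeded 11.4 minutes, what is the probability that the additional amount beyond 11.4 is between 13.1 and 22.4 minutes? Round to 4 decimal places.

0.1916

The rate is λ = 1/14.4 = 0.0694444 per minute.
Memoryless: the residual past 11.4 is again Exp(λ).
P(13.1 < residual < 22.4) = e^(−λ·13.1) − e^(−λ·22.4) = 0.40264 − 0.21107 ≈ 0.1916.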